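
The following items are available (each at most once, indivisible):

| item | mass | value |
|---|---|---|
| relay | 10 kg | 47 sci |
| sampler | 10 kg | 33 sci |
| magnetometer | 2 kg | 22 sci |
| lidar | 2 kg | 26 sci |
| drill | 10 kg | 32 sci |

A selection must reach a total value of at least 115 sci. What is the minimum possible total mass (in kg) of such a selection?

Subsets with value ≥ 115, sorted by total mass:
- relay+sampler+magnetometer+lidar: mass 24, value 128
- relay+magnetometer+lidar+drill: mass 24, value 127
Minimum mass: 24 kg.

24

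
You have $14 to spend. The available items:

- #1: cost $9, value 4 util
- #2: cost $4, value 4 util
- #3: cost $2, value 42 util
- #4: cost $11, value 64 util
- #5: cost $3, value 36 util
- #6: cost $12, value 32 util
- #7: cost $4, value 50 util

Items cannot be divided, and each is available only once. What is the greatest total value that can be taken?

This is a 0/1 knapsack; check combinations near the capacity.
- #2+#3+#5+#7: cost 4+2+3+4=13, value 4+42+36+50=132
- #3+#5+#7: cost 2+3+4=9, value 42+36+50=128
- #3+#4: cost 2+11=13, value 42+64=106
- #4+#5: cost 11+3=14, value 64+36=100
Best: 132 util.

132 util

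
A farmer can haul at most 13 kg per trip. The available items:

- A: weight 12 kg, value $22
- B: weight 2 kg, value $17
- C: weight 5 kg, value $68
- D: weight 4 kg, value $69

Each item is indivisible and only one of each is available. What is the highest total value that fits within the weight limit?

$154

Check high-value combinations within 13 kg:
- B+C+D: weight 2+5+4=11, value 17+68+69=154
- C+D: weight 5+4=9, value 68+69=137
- B+D: weight 2+4=6, value 17+69=86
- B+C: weight 2+5=7, value 17+68=85
Best: $154.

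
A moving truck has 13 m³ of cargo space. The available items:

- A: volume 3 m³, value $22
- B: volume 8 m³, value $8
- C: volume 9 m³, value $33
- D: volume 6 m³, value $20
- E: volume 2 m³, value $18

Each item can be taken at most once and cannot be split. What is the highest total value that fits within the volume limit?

Check high-value combinations within 13 m³:
- A+D+E: volume 3+6+2=11, value 22+20+18=60
- A+C: volume 3+9=12, value 22+33=55
- C+E: volume 9+2=11, value 33+18=51
Best: $60.

$60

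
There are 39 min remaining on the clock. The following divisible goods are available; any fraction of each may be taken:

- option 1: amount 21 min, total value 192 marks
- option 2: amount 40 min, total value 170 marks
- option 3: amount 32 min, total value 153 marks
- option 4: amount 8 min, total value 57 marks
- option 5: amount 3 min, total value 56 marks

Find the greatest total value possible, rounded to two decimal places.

338.47

Take in order of value per unit:
- option 5 (56/3 per unit): all 3 → value 56, running total 56.00
- option 1 (192/21 per unit): all 21 → value 192, running total 248.00
- option 4 (57/8 per unit): all 8 → value 57, running total 305.00
- option 3 (153/32 per unit): 7 of 32 → value 7×153/32 = 33.4688, running total 338.47
Total 338.47.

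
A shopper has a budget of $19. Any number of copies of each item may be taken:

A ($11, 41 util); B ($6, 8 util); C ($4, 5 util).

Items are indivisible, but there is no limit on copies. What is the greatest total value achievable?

Best value-per-unit is A at 41/11; filling with it alone gives 1×41 = 41.
Optimal mix: 1×A + 2×C → cost 19, value 51.

51 util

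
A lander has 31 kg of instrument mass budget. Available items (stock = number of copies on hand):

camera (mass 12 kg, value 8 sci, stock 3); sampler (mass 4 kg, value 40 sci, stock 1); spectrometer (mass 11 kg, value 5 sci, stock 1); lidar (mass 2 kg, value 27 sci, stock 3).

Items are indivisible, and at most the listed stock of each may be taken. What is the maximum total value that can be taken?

Top feasible selections:
- 1×camera + 1×sampler + 3×lidar: mass 22, value 129
- 1×sampler + 1×spectrometer + 3×lidar: mass 21, value 126
- 1×sampler + 3×lidar: mass 10, value 121
Best: 129 sci.

129 sci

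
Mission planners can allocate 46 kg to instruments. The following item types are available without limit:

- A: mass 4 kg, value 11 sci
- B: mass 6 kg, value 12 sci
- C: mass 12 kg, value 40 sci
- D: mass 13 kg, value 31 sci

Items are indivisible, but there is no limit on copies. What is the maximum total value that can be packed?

143 sci

Best value-per-unit is C at 40/12; filling with it alone gives 3×40 = 120.
Optimal mix: 1×A + 1×B + 3×C → mass 46, value 143.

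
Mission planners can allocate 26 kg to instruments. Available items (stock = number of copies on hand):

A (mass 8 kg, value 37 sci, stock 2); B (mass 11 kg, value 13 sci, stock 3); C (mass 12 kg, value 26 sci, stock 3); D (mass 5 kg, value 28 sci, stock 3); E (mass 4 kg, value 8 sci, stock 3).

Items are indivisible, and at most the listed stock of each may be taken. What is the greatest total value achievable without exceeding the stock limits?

130 sci

Best selections within mass 26 and stock limits:
- 2×A + 2×D: mass 26, value 130
- 1×A + 3×D: mass 23, value 121
Best: 130 sci.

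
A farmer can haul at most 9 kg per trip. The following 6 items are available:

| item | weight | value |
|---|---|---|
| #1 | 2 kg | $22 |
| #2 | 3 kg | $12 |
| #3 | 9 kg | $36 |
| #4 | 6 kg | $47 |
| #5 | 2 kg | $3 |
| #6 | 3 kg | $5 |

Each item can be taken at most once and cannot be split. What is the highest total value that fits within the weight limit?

Check high-value combinations within 9 kg:
- #1+#4: weight 2+6=8, value 22+47=69
- #2+#4: weight 3+6=9, value 12+47=59
- #4+#6: weight 6+3=9, value 47+5=52
Best: $69.

$69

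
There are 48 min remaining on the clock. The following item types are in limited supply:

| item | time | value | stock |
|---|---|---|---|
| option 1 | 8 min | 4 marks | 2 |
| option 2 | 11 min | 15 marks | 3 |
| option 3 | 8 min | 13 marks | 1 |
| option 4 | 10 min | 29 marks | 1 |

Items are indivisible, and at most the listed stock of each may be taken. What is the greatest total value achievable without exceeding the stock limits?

Best selections within time 48 and stock limits:
- 1×option 1 + 2×option 2 + 1×option 3 + 1×option 4: time 48, value 76
- 3×option 2 + 1×option 4: time 43, value 74
- 2×option 2 + 1×option 3 + 1×option 4: time 40, value 72
Best: 76 marks.

76 marks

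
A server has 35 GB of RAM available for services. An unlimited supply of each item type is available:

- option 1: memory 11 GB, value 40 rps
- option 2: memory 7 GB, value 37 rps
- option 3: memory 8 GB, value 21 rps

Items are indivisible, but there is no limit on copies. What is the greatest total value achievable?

Best value-per-unit is option 2 at 37/7, and filling with it alone uses memory 5×7=35. No mix of the others beats 5×37 = 185.

185 rps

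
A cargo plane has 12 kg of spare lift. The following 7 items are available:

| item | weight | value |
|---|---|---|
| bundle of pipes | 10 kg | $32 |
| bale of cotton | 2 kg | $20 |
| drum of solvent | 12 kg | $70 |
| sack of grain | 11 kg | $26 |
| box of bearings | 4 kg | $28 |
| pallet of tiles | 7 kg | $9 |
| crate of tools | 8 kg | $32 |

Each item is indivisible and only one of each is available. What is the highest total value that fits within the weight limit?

Check high-value combinations within 12 kg:
- drum of solvent: weight 12, value 70
- box of bearings+crate of tools: weight 4+8=12, value 28+32=60
- bale of cotton+crate of tools: weight 2+8=10, value 20+32=52
- bundle of pipes+bale of cotton: weight 10+2=12, value 32+20=52
Best: $70.

$70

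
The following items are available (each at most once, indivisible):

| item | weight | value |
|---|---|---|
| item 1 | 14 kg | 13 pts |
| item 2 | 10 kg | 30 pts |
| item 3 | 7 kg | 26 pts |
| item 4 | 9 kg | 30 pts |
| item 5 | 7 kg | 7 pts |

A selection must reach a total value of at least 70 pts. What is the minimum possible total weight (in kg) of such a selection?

26

Subsets with value ≥ 70, sorted by total weight:
- item 2+item 3+item 4: weight 26, value 86
- item 2+item 3+item 4+item 5: weight 33, value 93
Minimum weight: 26 kg.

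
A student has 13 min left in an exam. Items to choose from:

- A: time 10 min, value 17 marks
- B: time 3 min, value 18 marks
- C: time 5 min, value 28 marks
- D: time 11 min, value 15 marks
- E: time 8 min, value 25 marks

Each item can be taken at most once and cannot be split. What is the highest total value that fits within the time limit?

Check high-value combinations within 13 min:
- C+E: time 5+8=13, value 28+25=53
- B+C: time 3+5=8, value 18+28=46
- B+E: time 3+8=11, value 18+25=43
- A+B: time 10+3=13, value 17+18=35
- C: time 5, value 28
Best: 53 marks.

53 marks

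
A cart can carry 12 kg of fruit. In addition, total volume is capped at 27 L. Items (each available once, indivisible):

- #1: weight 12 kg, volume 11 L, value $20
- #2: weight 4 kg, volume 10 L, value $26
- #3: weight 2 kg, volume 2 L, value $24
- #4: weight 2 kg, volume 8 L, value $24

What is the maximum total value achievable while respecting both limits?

$74

Feasible sets respecting both limits:
- #2+#3+#4: weight 8, volume 20, value 74
- #2+#3: weight 6, volume 12, value 50
- #2+#4: weight 6, volume 18, value 50
Best: $74.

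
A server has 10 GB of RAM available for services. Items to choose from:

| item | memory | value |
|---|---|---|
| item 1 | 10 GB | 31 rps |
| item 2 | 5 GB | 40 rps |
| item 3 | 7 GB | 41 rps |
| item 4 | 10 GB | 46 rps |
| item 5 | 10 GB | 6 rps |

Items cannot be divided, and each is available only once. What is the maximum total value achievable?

Check high-value combinations within 10 GB:
- item 4: memory 10, value 46
- item 3: memory 7, value 41
- item 2: memory 5, value 40
Best: 46 rps.

46 rps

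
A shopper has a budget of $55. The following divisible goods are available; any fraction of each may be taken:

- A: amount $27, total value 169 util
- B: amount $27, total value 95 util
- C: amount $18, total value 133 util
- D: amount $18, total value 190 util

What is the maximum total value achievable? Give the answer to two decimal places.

Take in order of value per unit:
- D (190/18 per unit): all 18 → value 190, running total 190.00
- C (133/18 per unit): all 18 → value 133, running total 323.00
- A (169/27 per unit): 19 of 27 → value 19×169/27 = 118.9259, running total 441.93
Total 441.93.

441.93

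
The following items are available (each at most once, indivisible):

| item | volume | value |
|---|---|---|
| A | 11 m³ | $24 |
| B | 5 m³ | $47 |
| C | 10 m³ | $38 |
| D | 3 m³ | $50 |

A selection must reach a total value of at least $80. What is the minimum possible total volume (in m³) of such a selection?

Subsets with value ≥ 80, sorted by total volume:
- B+D: volume 8, value 97
- C+D: volume 13, value 88
- B+C: volume 15, value 85
Minimum volume: 8 m³.

8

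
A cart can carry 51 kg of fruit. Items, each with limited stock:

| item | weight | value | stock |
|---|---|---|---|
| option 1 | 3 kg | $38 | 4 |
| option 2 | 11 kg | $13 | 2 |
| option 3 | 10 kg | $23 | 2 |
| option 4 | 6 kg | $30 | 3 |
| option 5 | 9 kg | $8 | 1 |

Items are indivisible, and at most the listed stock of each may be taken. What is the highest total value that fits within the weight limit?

Top feasible selections:
- 4×option 1 + 2×option 3 + 3×option 4: weight 50, value 288
- 4×option 1 + 1×option 2 + 1×option 3 + 3×option 4: weight 51, value 278
- 4×option 1 + 1×option 3 + 3×option 4 + 1×option 5: weight 49, value 273
Best: $288.

$288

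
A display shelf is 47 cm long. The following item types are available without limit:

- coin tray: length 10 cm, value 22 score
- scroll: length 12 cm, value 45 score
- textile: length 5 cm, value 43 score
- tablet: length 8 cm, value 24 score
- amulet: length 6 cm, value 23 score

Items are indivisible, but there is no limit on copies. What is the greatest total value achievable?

387 score

Best value-per-unit is textile at 43/5, and filling with it alone uses length 9×5=45. No mix of the others beats 9×43 = 387.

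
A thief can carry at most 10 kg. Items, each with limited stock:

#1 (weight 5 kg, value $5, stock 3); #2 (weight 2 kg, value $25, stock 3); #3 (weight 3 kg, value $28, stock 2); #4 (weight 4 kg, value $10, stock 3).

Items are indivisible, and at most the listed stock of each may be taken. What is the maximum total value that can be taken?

Top feasible selections:
- 2×#2 + 2×#3: weight 10, value 106
- 3×#2 + 1×#3: weight 9, value 103
- 3×#2 + 1×#4: weight 10, value 85
- 1×#2 + 2×#3: weight 8, value 81
Best: $106.

$106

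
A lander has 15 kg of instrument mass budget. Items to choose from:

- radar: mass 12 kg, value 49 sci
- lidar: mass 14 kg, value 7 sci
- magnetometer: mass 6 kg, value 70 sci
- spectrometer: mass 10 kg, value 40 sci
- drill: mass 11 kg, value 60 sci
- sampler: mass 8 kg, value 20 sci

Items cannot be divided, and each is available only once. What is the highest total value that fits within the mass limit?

This is a 0/1 knapsack; check combinations near the capacity.
- magnetometer+sampler: mass 6+8=14, value 70+20=90
- magnetometer: mass 6, value 70
- drill: mass 11, value 60
Best: 90 sci.

90 sci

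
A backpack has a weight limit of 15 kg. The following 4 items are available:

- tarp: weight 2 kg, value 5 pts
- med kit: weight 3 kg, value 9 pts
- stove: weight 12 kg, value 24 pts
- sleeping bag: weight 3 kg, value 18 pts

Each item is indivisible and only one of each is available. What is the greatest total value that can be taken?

42 pts

Check high-value combinations within 15 kg:
- stove+sleeping bag: weight 12+3=15, value 24+18=42
- med kit+stove: weight 3+12=15, value 9+24=33
- tarp+med kit+sleeping bag: weight 2+3+3=8, value 5+9+18=32
Best: 42 pts.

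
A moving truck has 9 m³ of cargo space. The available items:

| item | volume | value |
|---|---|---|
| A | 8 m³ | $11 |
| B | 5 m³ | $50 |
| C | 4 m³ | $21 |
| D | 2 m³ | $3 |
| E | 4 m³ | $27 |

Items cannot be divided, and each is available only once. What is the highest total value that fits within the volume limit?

$77

Check high-value combinations within 9 m³:
- B+E: volume 5+4=9, value 50+27=77
- B+C: volume 5+4=9, value 50+21=71
- B+D: volume 5+2=7, value 50+3=53
- B: volume 5, value 50
- C+E: volume 4+4=8, value 21+27=48
Best: $77.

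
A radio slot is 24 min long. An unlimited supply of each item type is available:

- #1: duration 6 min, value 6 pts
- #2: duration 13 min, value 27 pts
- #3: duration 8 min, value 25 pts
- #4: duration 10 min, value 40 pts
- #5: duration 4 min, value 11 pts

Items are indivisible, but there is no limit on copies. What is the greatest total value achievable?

91 pts

Best value-per-unit is #4 at 40/10; filling with it alone gives 2×40 = 80.
Optimal mix: 2×#4 + 1×#5 → duration 24, value 91.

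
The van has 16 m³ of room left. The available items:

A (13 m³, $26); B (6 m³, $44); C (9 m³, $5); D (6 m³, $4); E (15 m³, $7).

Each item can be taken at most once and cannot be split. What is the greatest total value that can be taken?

$49

Check high-value combinations within 16 m³:
- B+C: volume 6+9=15, value 44+5=49
- B+D: volume 6+6=12, value 44+4=48
- B: volume 6, value 44
Best: $49.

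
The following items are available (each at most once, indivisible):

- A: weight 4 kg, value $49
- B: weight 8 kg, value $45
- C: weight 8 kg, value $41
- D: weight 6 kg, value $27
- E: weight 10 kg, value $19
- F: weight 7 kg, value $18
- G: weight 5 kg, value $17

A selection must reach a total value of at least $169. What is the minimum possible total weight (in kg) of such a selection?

31

Subsets with value ≥ 169, sorted by total weight:
- A+B+C+D+G: weight 31, value 179
- A+B+C+F+G: weight 32, value 170
- A+B+C+D+F: weight 33, value 180
Minimum weight: 31 kg.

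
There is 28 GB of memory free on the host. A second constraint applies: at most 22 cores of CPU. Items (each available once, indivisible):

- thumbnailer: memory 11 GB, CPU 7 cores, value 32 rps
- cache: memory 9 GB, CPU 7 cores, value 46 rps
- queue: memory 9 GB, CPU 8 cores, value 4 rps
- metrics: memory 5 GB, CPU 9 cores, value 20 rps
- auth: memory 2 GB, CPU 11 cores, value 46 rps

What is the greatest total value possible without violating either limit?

Feasible sets respecting both limits:
- cache+auth: memory 11, CPU 18, value 92
- thumbnailer+cache: memory 20, CPU 14, value 78
- thumbnailer+auth: memory 13, CPU 18, value 78
- cache+metrics: memory 14, CPU 16, value 66
Best: 92 rps.

92 rps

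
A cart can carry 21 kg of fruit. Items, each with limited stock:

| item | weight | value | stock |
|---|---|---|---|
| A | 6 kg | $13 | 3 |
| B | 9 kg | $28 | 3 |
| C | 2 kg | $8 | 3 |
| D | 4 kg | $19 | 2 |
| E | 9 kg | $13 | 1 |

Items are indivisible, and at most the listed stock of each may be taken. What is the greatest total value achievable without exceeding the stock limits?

$82

Top feasible selections:
- 1×B + 2×C + 2×D: weight 21, value 82
- 1×A + 3×C + 2×D: weight 20, value 75
- 1×B + 1×C + 2×D: weight 19, value 74
- 1×B + 3×C + 1×D: weight 19, value 71
Best: $82.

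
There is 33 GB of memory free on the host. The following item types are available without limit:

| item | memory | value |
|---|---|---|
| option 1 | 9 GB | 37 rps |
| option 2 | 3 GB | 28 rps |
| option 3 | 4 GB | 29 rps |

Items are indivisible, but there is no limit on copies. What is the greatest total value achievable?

308 rps

Best value-per-unit is option 2 at 28/3, and filling with it alone uses memory 11×3=33. No mix of the others beats 11×28 = 308.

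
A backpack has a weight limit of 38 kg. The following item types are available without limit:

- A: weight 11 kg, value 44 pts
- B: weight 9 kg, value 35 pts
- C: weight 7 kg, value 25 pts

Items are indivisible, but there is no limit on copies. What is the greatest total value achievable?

149 pts

Best value-per-unit is A at 44/11; filling with it alone gives 3×44 = 132.
Optimal mix: 1×A + 3×B → weight 38, value 149.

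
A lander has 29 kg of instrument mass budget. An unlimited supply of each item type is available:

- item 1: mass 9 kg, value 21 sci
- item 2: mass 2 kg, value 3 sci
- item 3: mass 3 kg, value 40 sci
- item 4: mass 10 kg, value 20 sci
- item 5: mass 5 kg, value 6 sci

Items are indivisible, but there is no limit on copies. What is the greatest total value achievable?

Best value-per-unit is item 3 at 40/3; filling with it alone gives 9×40 = 360.
Optimal mix: 1×item 2 + 9×item 3 → mass 29, value 363.

363 sci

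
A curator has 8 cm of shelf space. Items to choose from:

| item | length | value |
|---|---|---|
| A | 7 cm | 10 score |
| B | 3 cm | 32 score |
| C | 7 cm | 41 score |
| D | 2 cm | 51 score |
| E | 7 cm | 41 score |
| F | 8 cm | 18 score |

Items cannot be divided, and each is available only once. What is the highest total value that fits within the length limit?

Check high-value combinations within 8 cm:
- B+D: length 3+2=5, value 32+51=83
- D: length 2, value 51
- C: length 7, value 41
Best: 83 score.

83 score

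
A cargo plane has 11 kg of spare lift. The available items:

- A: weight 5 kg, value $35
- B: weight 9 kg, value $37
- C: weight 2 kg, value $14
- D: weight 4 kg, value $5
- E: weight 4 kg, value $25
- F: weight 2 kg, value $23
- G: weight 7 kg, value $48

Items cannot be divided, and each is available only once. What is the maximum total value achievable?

$85

Check high-value combinations within 11 kg:
- C+F+G: weight 2+2+7=11, value 14+23+48=85
- A+E+F: weight 5+4+2=11, value 35+25+23=83
- A+C+E: weight 5+2+4=11, value 35+14+25=74
- E+G: weight 4+7=11, value 25+48=73
- A+C+F: weight 5+2+2=9, value 35+14+23=72
Best: $85.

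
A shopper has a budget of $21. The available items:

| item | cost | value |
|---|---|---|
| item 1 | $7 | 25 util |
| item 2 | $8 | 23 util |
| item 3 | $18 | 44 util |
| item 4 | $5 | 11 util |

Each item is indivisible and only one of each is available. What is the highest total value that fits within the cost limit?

59 util

Check high-value combinations within $21:
- item 1+item 2+item 4: cost 7+8+5=20, value 25+23+11=59
- item 1+item 2: cost 7+8=15, value 25+23=48
- item 3: cost 18, value 44
- item 1+item 4: cost 7+5=12, value 25+11=36
Best: 59 util.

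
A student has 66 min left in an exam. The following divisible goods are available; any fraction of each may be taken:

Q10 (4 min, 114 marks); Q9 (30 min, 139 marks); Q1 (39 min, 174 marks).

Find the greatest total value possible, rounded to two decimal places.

Take in order of value per unit:
- Q10 (114/4 per unit): all 4 → value 114, running total 114.00
- Q9 (139/30 per unit): all 30 → value 139, running total 253.00
- Q1 (174/39 per unit): 32 of 39 → value 32×174/39 = 142.7692, running total 395.77
Total 395.77.

395.77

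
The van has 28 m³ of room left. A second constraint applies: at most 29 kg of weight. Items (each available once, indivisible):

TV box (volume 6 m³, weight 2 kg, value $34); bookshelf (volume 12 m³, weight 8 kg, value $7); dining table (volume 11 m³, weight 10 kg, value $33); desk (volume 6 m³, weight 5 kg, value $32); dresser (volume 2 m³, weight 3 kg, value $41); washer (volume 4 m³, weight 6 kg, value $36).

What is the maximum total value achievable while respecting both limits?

Feasible sets respecting both limits:
- TV box+dining table+dresser+washer: volume 23, weight 21, value 144
- TV box+desk+dresser+washer: volume 18, weight 16, value 143
- dining table+desk+dresser+washer: volume 23, weight 24, value 142
Best: $144.

$144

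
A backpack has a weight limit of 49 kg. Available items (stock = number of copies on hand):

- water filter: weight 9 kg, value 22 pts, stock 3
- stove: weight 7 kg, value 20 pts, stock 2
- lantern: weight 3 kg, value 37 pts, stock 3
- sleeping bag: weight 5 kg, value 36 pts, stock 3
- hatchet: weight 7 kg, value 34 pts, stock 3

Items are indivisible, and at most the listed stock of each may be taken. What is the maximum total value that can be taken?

Top feasible selections:
- 3×lantern + 3×sleeping bag + 3×hatchet: weight 45, value 321
- 1×water filter + 3×lantern + 3×sleeping bag + 2×hatchet: weight 47, value 309
- 1×stove + 3×lantern + 3×sleeping bag + 2×hatchet: weight 45, value 307
- 1×water filter + 3×lantern + 2×sleeping bag + 3×hatchet: weight 49, value 307
Best: 321 pts.

321 pts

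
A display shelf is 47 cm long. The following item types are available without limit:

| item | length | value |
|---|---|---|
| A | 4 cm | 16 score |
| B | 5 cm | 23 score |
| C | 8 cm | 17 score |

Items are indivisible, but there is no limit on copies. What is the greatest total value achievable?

Best value-per-unit is B at 23/5; filling with it alone gives 9×23 = 207.
Optimal mix: 3×A + 7×B → length 47, value 209.

209 score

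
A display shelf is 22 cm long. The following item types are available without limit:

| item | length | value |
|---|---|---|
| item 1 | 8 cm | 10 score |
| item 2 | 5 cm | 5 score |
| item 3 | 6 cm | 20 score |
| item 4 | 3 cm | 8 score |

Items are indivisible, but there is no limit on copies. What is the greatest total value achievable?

68 score

Best value-per-unit is item 3 at 20/6; filling with it alone gives 3×20 = 60.
Optimal mix: 3×item 3 + 1×item 4 → length 21, value 68.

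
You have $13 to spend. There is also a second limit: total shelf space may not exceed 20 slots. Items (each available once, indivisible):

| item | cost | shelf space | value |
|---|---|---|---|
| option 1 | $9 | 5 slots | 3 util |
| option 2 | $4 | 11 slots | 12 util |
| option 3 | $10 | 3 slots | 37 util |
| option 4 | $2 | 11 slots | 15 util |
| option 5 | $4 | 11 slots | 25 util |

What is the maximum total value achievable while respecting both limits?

52 util

Feasible sets respecting both limits:
- option 3+option 4: cost 12, shelf space 14, value 52
- option 3: cost 10, shelf space 3, value 37
- option 1+option 5: cost 13, shelf space 16, value 28
- option 5: cost 4, shelf space 11, value 25
Best: 52 util.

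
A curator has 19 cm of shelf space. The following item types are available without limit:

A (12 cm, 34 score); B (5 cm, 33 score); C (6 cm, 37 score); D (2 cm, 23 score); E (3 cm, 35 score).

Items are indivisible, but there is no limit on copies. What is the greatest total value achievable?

Best value-per-unit is E at 35/3; filling with it alone gives 6×35 = 210.
Optimal mix: 2×D + 5×E → length 19, value 221.

221 score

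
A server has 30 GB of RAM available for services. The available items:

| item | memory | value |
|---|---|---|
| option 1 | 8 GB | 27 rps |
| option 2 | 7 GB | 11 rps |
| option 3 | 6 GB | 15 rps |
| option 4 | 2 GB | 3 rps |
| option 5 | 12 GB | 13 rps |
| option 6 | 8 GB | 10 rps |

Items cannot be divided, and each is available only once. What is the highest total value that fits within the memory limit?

63 rps

Check high-value combinations within 30 GB:
- option 1+option 2+option 3+option 6: memory 8+7+6+8=29, value 27+11+15+10=63
- option 1+option 3+option 4+option 5: memory 8+6+2+12=28, value 27+15+3+13=58
- option 1+option 2+option 3+option 4: memory 8+7+6+2=23, value 27+11+15+3=56
- option 1+option 3+option 4+option 6: memory 8+6+2+8=24, value 27+15+3+10=55
- option 1+option 3+option 5: memory 8+6+12=26, value 27+15+13=55
Best: 63 rps.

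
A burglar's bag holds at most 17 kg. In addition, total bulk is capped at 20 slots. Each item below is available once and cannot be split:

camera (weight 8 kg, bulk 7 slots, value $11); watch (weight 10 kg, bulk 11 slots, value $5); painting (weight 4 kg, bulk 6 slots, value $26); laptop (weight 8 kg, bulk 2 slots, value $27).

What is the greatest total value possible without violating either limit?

$53

Feasible sets respecting both limits:
- painting+laptop: weight 12, bulk 8, value 53
- camera+laptop: weight 16, bulk 9, value 38
- camera+painting: weight 12, bulk 13, value 37
Best: $53.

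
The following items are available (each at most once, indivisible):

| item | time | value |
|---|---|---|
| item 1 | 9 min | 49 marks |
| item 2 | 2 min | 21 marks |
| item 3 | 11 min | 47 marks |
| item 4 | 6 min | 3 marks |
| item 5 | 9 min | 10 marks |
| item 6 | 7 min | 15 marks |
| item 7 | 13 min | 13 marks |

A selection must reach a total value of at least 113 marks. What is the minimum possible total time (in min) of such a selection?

Subsets with value ≥ 113, sorted by total time:
- item 1+item 2+item 3: time 22, value 117
- item 1+item 2+item 3+item 4: time 28, value 120
- item 1+item 2+item 3+item 6: time 29, value 132
Minimum time: 22 min.

22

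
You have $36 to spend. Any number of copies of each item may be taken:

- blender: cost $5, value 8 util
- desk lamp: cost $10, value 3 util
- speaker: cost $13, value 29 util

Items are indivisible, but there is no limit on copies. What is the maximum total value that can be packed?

Best value-per-unit is speaker at 29/13; filling with it alone gives 2×29 = 58.
Optimal mix: 2×blender + 2×speaker → cost 36, value 74.

74 util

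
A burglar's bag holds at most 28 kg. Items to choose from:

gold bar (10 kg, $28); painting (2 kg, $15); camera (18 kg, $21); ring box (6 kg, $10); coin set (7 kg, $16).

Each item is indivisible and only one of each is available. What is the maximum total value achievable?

$69

Check high-value combinations within 28 kg:
- gold bar+painting+ring box+coin set: weight 10+2+6+7=25, value 28+15+10+16=69
- gold bar+painting+coin set: weight 10+2+7=19, value 28+15+16=59
- gold bar+ring box+coin set: weight 10+6+7=23, value 28+10+16=54
- gold bar+painting+ring box: weight 10+2+6=18, value 28+15+10=53
Best: $69.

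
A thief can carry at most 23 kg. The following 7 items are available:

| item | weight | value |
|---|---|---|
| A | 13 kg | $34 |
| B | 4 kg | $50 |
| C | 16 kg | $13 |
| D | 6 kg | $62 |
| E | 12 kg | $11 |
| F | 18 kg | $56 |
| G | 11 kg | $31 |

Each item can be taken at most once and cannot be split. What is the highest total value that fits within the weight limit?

$146

Check high-value combinations within 23 kg:
- A+B+D: weight 13+4+6=23, value 34+50+62=146
- B+D+G: weight 4+6+11=21, value 50+62+31=143
- B+D+E: weight 4+6+12=22, value 50+62+11=123
- B+D: weight 4+6=10, value 50+62=112
Best: $146.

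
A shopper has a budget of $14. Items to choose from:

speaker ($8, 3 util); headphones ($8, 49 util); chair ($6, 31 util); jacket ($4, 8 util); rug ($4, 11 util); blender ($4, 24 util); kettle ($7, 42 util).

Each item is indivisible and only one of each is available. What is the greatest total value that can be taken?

Check high-value combinations within $14:
- headphones+chair: cost 8+6=14, value 49+31=80
- headphones+blender: cost 8+4=12, value 49+24=73
- chair+kettle: cost 6+7=13, value 31+42=73
- blender+kettle: cost 4+7=11, value 24+42=66
Best: 80 util.

80 util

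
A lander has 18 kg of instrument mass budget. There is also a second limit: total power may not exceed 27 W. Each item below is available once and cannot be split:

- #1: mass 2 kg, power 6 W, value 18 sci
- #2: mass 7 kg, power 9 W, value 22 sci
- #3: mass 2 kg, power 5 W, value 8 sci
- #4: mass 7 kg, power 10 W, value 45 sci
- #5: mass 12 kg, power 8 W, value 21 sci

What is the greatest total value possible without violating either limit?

Feasible sets respecting both limits:
- #1+#2+#4: mass 16, power 25, value 85
- #2+#3+#4: mass 16, power 24, value 75
- #1+#3+#4: mass 11, power 21, value 71
- #2+#4: mass 14, power 19, value 67
Best: 85 sci.

85 sci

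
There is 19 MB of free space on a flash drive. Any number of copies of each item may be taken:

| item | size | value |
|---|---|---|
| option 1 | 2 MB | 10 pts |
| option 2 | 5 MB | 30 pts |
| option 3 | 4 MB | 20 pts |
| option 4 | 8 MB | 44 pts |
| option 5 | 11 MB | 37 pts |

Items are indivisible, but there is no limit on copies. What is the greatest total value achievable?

110 pts

Best value-per-unit is option 2 at 30/5; filling with it alone gives 3×30 = 90.
Optimal mix: 2×option 1 + 3×option 2 → size 19, value 110.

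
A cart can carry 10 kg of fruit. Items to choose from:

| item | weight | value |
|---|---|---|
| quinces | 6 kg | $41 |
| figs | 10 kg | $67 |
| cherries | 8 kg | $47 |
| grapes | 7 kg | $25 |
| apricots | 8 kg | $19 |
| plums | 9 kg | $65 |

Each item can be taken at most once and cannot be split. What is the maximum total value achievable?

$67

Check high-value combinations within 10 kg:
- figs: weight 10, value 67
- plums: weight 9, value 65
- cherries: weight 8, value 47
Best: $67.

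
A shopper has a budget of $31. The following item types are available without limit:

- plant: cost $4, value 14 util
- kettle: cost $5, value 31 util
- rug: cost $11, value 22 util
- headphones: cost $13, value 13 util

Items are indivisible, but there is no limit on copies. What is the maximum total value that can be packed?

Best value-per-unit is kettle at 31/5, and filling with it alone uses cost 6×5=30. No mix of the others beats 6×31 = 186.

186 util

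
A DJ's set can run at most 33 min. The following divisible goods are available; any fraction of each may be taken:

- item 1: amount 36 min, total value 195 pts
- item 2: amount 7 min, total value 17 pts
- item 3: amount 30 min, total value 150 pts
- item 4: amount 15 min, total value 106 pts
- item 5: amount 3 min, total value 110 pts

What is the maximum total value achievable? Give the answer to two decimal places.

297.25

Take in order of value per unit:
- item 5 (110/3 per unit): all 3 → value 110, running total 110.00
- item 4 (106/15 per unit): all 15 → value 106, running total 216.00
- item 1 (195/36 per unit): 15 of 36 → value 15×195/36 = 81.2500, running total 297.25
Total 297.25.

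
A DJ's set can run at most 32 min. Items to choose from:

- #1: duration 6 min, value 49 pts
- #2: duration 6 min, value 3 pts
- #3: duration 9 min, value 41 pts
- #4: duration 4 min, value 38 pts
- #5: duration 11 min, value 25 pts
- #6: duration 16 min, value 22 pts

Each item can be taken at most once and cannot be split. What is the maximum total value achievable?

153 pts

This is a 0/1 knapsack; check combinations near the capacity.
- #1+#3+#4+#5: duration 6+9+4+11=30, value 49+41+38+25=153
- #1+#2+#3+#4: duration 6+6+9+4=25, value 49+3+41+38=131
- #1+#3+#4: duration 6+9+4=19, value 49+41+38=128
- #1+#2+#3+#5: duration 6+6+9+11=32, value 49+3+41+25=118
- #1+#3+#5: duration 6+9+11=26, value 49+41+25=115
Best: 153 pts.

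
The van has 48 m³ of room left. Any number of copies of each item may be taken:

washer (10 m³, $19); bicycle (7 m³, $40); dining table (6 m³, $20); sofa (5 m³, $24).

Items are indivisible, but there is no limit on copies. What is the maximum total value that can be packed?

$264

Best value-per-unit is bicycle at 40/7; filling with it alone gives 6×40 = 240.
Optimal mix: 6×bicycle + 1×sofa → volume 47, value 264.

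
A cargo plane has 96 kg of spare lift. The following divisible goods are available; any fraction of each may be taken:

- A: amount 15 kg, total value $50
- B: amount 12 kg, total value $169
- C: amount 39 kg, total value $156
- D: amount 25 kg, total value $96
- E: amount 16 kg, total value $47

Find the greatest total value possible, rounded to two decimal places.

485.69

Take in order of value per unit:
- B (169/12 per unit): all 12 → value 169, running total 169.00
- C (156/39 per unit): all 39 → value 156, running total 325.00
- D (96/25 per unit): all 25 → value 96, running total 421.00
- A (50/15 per unit): all 15 → value 50, running total 471.00
- E (47/16 per unit): 5 of 16 → value 5×47/16 = 14.6875, running total 485.69
Total 485.69.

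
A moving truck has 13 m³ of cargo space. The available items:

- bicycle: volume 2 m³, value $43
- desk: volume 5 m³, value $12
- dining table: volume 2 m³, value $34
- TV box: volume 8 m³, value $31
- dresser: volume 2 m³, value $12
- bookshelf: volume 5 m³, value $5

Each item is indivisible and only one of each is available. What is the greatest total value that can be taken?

Check high-value combinations within 13 m³:
- bicycle+dining table+TV box: volume 2+2+8=12, value 43+34+31=108
- bicycle+desk+dining table+dresser: volume 2+5+2+2=11, value 43+12+34+12=101
- bicycle+dining table+dresser+bookshelf: volume 2+2+2+5=11, value 43+34+12+5=94
- bicycle+dining table+dresser: volume 2+2+2=6, value 43+34+12=89
- bicycle+desk+dining table: volume 2+5+2=9, value 43+12+34=89
Best: $108.

$108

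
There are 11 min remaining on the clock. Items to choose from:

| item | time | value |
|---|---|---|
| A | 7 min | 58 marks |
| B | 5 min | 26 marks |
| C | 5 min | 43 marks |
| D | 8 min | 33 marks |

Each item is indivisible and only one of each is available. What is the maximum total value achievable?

Check high-value combinations within 11 min:
- B+C: time 5+5=10, value 26+43=69
- A: time 7, value 58
- C: time 5, value 43
- D: time 8, value 33
- B: time 5, value 26
Best: 69 marks.

69 marks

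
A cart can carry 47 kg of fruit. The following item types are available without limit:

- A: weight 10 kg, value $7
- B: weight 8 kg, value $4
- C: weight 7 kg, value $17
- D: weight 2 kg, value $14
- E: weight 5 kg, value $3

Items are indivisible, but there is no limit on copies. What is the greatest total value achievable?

Best value-per-unit is D at 14/2, and filling with it alone uses weight 23×2=46. No mix of the others beats 23×14 = 322.

$322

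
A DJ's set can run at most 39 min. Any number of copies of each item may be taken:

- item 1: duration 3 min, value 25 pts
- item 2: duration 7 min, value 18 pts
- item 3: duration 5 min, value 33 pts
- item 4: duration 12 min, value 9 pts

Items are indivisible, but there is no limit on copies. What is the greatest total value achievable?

325 pts

Best value-per-unit is item 1 at 25/3, and filling with it alone uses duration 13×3=39. No mix of the others beats 13×25 = 325.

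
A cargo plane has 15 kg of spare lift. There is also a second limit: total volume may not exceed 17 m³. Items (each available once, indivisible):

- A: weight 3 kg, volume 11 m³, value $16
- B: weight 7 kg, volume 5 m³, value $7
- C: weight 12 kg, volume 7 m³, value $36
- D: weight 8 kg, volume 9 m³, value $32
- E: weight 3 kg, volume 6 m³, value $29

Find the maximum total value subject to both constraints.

$65

Feasible sets respecting both limits:
- C+E: weight 15, volume 13, value 65
- D+E: weight 11, volume 15, value 61
- A+E: weight 6, volume 17, value 45
- B+D: weight 15, volume 14, value 39
Best: $65.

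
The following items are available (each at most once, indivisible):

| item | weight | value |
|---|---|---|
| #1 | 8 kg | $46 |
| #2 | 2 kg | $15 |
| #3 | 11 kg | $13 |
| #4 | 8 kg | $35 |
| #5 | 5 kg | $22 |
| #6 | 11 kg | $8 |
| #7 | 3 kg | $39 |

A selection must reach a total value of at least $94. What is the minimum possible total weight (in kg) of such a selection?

13

Subsets with value ≥ 94, sorted by total weight:
- #1+#2+#7: weight 13, value 100
- #1+#5+#7: weight 16, value 107
- #4+#5+#7: weight 16, value 96
- #1+#2+#5+#7: weight 18, value 122
Minimum weight: 13 kg.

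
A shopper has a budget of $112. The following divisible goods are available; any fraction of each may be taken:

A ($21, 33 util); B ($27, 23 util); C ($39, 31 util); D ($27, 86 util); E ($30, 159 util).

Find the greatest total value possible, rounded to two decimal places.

306.56

Take in order of value per unit:
- E (159/30 per unit): all 30 → value 159, running total 159.00
- D (86/27 per unit): all 27 → value 86, running total 245.00
- A (33/21 per unit): all 21 → value 33, running total 278.00
- B (23/27 per unit): all 27 → value 23, running total 301.00
- C (31/39 per unit): 7 of 39 → value 7×31/39 = 5.5641, running total 306.56
Total 306.56.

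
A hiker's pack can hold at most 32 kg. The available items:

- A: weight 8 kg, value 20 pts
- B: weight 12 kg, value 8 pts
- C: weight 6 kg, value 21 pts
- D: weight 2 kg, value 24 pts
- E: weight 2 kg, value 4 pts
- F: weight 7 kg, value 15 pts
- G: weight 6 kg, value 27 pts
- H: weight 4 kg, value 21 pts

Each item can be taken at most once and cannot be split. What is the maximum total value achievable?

Check high-value combinations within 32 kg:
- A+C+D+E+G+H: weight 8+6+2+2+6+4=28, value 20+21+24+4+27+21=117
- A+C+D+G+H: weight 8+6+2+6+4=26, value 20+21+24+27+21=113
- C+D+E+F+G+H: weight 6+2+2+7+6+4=27, value 21+24+4+15+27+21=112
Best: 117 pts.

117 pts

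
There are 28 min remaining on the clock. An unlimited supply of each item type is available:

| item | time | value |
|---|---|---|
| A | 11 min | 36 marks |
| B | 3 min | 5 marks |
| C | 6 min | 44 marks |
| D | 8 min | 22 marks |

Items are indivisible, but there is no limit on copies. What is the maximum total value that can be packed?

Best value-per-unit is C at 44/6; filling with it alone gives 4×44 = 176.
Optimal mix: 1×B + 4×C → time 27, value 181.

181 marks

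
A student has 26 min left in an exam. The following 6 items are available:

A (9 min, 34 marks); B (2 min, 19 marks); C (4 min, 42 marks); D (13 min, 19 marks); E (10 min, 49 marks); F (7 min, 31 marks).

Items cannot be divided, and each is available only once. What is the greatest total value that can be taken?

144 marks

Check high-value combinations within 26 min:
- A+B+C+E: time 9+2+4+10=25, value 34+19+42+49=144
- B+C+E+F: time 2+4+10+7=23, value 19+42+49+31=141
- A+B+C+F: time 9+2+4+7=22, value 34+19+42+31=126
- A+C+E: time 9+4+10=23, value 34+42+49=125
- C+E+F: time 4+10+7=21, value 42+49+31=122
Best: 144 marks.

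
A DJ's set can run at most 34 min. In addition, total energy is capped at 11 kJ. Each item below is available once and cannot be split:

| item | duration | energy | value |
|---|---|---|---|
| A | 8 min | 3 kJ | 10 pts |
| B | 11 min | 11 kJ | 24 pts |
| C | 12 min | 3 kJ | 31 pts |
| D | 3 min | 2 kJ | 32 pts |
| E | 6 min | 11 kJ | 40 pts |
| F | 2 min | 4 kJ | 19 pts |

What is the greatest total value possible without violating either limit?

82 pts

Feasible sets respecting both limits:
- C+D+F: duration 17, energy 9, value 82
- A+C+D: duration 23, energy 8, value 73
- C+D: duration 15, energy 5, value 63
- A+D+F: duration 13, energy 9, value 61
Best: 82 pts.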